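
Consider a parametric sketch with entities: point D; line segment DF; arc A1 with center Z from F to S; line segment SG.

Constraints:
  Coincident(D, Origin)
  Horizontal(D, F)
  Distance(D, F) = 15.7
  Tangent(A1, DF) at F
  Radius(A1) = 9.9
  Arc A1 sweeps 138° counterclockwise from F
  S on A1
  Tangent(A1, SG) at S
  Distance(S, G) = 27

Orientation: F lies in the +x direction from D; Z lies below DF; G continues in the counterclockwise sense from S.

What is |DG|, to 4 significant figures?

45.79

D is at the origin; DF is horizontal with |DF| = 15.7 and F on the +x side, so F = (15.70, 0.000). A1 meets DF tangentially, so ZF is at right angles to DF, so Z = F + (0, -9.9) = (15.70, -9.900). On A1, F sits at bearing 90° from Z; a 138° counterclockwise sweep puts S at bearing 228°, so S = Z + 9.9·(cos 228°, sin 228°) = (9.076, -17.26). Tangency of A1 to SG means the radius ZS is perpendicular to SG, so SG runs along (−sin 228°, cos 228°); with |SG| = 27.0, G = (29.14, -35.32). Then |DG| = |G − D| = 45.79.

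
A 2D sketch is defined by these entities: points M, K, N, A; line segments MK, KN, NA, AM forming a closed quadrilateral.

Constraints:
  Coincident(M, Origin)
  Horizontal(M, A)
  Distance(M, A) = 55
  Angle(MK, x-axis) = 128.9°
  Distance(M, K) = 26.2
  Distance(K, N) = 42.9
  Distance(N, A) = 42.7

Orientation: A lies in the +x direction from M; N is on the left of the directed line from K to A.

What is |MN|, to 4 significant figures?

39.65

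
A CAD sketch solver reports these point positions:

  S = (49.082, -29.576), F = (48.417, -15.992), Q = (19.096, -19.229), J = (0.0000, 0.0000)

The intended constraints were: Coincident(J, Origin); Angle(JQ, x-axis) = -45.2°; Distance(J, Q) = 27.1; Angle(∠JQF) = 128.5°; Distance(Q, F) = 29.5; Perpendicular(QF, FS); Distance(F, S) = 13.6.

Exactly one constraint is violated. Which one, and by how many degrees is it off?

Perpendicular(QF, FS) — off by 3.50°.

J = (0.00, 0.00) ✓; JQ at -45.20° ✓; |JQ| = 27.10 ✓; ∠JQF = 128.5° ✓; |QF| = 29.50 ✓; ∠(QF, FS) = 93.50° ✗; |FS| = 13.60 ✓.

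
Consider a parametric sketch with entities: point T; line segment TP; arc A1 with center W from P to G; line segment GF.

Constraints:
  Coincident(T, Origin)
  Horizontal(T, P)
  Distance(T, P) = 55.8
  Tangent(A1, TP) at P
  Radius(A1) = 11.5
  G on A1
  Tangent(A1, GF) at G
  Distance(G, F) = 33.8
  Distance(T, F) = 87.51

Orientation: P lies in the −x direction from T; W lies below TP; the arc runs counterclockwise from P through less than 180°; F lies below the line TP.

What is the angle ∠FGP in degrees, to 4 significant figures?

145.0°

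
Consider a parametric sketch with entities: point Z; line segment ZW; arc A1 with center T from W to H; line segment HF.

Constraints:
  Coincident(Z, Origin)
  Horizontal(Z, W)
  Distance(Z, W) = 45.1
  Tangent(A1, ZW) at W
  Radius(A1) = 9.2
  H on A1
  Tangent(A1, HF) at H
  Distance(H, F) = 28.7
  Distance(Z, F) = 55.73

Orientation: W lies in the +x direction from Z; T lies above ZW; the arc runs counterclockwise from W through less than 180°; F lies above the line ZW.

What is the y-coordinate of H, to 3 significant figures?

13.5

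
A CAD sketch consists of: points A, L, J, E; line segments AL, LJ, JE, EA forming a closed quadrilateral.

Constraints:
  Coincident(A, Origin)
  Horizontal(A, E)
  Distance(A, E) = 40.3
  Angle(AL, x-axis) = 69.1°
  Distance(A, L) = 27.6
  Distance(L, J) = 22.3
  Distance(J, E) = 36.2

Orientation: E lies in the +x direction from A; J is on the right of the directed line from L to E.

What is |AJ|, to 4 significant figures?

6.023

Checks: |LJ| = 22.30 ✓; |JE| = 36.20 ✓.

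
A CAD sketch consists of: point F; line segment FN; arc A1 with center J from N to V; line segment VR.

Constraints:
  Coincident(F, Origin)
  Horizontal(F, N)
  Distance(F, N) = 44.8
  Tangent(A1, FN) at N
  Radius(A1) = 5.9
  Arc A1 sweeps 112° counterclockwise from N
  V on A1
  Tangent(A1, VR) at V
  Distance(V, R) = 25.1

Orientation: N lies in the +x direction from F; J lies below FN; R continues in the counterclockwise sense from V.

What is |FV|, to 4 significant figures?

40.16

F is at the origin; F and N share the same y with |FN| = 44.8 and N on the +x side, so N = (44.80, 0.000). A1 meets FN tangentially, so JN is at right angles to FN, so J = N + (0, -5.9) = (44.80, -5.900). On A1, N sits at bearing 90° from J; a 112° counterclockwise sweep puts V at bearing 202°, so V = J + 5.9·(cos 202°, sin 202°) = (39.33, -8.110). Then |FV| = |V − F| = 40.16.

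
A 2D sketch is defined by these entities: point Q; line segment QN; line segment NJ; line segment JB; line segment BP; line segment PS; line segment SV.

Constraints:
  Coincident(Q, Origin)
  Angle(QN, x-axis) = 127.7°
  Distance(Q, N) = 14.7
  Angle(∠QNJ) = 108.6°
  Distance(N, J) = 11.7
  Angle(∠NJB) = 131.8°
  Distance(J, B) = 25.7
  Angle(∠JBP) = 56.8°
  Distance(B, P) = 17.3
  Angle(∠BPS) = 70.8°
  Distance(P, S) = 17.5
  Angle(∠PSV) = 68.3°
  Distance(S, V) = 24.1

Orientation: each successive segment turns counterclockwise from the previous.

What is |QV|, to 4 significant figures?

40.16

Q is at the origin; QN runs at 127.7° with length 14.7, so N = (-8.989, 11.63). ∠QNJ = 108.6° gives NJ at -160.9° from the x-axis; with |NJ| = 11.7, J = (-20.05, 7.803). ∠NJB = 131.8° gives JB at -112.7° from the x-axis; with |JB| = 25.7, B = (-29.96, -15.91). ∠JBP = 56.8° gives BP at 10.50° from the x-axis; with |BP| = 17.3, P = (-12.95, -12.75). ∠BPS = 70.8° gives PS at 119.7° from the x-axis; with |PS| = 17.5, S = (-21.62, 2.447). ∠PSV = 68.3° gives SV at -128.6° from the x-axis; with |SV| = 24.1, V = (-36.66, -16.39). Then |QV| = |V − Q| = 40.16.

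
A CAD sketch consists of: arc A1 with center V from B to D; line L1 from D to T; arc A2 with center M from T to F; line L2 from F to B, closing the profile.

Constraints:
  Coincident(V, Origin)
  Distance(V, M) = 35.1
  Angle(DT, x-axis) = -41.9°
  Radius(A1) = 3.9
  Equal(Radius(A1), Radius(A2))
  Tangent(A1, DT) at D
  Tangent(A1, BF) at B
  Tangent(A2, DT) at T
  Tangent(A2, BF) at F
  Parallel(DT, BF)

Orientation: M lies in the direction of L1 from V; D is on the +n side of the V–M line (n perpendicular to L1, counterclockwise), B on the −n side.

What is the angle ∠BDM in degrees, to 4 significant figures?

83.66°

V is at the origin and M lies 35.1 along u from V, so M = 35.1·u = (26.13, -23.44). Tangency of A1 to both parallel lines with radius 3.9 puts D and B at V ± 3.9·n: D = (2.605, 2.903), B = (-2.605, -2.903). Then cos ∠BDM = DB·DM / (|DB||DM|), giving 83.66°.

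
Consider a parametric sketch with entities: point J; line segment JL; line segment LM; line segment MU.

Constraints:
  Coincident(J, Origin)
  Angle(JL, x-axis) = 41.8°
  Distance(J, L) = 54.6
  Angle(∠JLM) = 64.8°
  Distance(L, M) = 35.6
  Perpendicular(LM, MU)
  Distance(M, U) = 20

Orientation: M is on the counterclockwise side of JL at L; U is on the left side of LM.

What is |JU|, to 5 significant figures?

31.893

∠JLM = 64.8°, so LM runs at 41.8° + (180° − 64.8°) = 157.00° from the x-axis; with |LM| = 35.6, M = L + 35.6·(cos 157.00°, sin 157.00°) = (7.9330, 50.303). The perpendicularity gives MU at right angles to LM; with |MU| = 20.0 on the left of LM, U = M + 20.0·(-0.39073, -0.92050) = (0.11839, 31.893). Then |JU| = |U − J| = 31.893.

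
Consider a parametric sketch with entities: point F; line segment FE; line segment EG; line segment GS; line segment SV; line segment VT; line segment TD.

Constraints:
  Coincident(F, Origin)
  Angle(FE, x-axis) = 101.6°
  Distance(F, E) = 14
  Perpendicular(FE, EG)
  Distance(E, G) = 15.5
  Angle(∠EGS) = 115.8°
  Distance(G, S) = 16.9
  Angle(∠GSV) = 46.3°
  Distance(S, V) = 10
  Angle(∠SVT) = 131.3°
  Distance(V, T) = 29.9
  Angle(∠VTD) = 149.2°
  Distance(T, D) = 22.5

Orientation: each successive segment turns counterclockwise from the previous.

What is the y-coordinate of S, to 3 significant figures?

-5.79

F is at the origin; FE runs at 101.6° with length 14.0, so E = (-2.82, 13.7). The perpendicularity gives EG at right angles to FE, so EG runs at -168°; with |EG| = 15.5, G = (-18.0, 10.6). ∠EGS = 115.8° gives GS at -104° from the x-axis; with |GS| = 16.9, S = (-22.1, -5.79). So S.y = -5.79.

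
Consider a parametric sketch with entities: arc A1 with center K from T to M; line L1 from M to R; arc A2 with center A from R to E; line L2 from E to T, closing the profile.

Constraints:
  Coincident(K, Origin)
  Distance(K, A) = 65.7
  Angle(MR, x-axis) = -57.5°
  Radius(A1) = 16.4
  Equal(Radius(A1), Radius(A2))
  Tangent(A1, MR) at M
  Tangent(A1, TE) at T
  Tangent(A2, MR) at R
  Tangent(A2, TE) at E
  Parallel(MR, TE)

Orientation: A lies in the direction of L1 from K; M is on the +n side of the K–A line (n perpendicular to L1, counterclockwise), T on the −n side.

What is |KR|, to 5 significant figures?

67.716

The slot axis is L1's direction at -57.5°, so u = (cos -57.5°, sin -57.5°) = (0.53730, -0.84339) and n = (−sin -57.5°, cos -57.5°) = (0.84339, 0.53730). K is at the origin and A lies 65.7 along u from K, so A = 65.7·u = (35.301, -55.411). Tangency of A1 to both parallel lines with radius 16.4 puts M and T at K ± 16.4·n: M = (13.832, 8.8117), T = (-13.832, -8.8117). Equal radii place R and E the same way about A: R = A + 16.4·n = (49.132, -46.599), E = A − 16.4·n = (21.469, -64.223). Then |KR| = |R − K| = 67.716.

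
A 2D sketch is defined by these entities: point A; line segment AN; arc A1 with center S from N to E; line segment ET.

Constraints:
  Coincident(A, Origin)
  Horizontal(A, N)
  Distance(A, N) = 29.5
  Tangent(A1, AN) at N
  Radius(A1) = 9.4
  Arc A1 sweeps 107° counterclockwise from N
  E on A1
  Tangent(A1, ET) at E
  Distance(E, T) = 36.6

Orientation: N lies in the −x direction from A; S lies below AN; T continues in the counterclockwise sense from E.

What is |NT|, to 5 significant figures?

47.180

On A1, N sits at bearing 90° from S; a 107° counterclockwise sweep puts E at bearing 197°, so E = S + 9.4·(cos 197°, sin 197°) = (-38.489, -12.148). Since A1 is tangent to ET there, SE ⟂ ET, so ET runs along (−sin 197°, cos 197°); with |ET| = 36.6, T = (-27.788, -47.149). Then |NT| = |T − N| = 47.180.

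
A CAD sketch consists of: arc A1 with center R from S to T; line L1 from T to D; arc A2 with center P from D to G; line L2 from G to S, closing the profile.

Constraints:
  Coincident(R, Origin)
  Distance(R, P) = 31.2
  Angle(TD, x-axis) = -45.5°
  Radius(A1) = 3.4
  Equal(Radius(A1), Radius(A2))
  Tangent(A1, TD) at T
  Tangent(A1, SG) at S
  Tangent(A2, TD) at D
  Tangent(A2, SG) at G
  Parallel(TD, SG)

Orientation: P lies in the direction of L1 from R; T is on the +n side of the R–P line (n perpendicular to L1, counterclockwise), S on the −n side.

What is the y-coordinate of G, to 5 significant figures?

-24.637

The slot axis is L1's direction at -45.5°, so u = (cos -45.5°, sin -45.5°) = (0.70091, -0.71325) and n = (−sin -45.5°, cos -45.5°) = (0.71325, 0.70091). R is at the origin and P lies 31.2 along u from R, so P = 31.2·u = (21.868, -22.253). Tangency of A1 to both parallel lines with radius 3.4 puts T and S at R ± 3.4·n: T = (2.4251, 2.3831), S = (-2.4251, -2.3831). Equal radii place D and G the same way about P: D = P + 3.4·n = (24.293, -19.870), G = P − 3.4·n = (19.443, -24.637). So G.y = -24.637.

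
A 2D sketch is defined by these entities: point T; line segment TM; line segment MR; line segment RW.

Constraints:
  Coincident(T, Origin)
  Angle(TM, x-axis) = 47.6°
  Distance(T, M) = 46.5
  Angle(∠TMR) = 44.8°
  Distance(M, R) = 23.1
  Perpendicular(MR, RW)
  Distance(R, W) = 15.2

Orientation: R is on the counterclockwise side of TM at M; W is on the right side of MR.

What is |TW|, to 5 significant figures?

48.976

T is at the origin; TM runs at 47.6° with length 46.5, so M = 46.5·(cos 47.6°, sin 47.6°) = (31.355, 34.338). ∠TMR = 44.8°, so MR runs at 47.6° + (180° − 44.8°) = 182.80° from the x-axis; with |MR| = 23.1, R = M + 23.1·(cos 182.80°, sin 182.80°) = (8.2826, 33.210). The perpendicularity gives RW at right angles to MR; with |RW| = 15.2 on the right of MR, W = R + 15.2·(-0.048850, 0.99881) = (7.5401, 48.392). Then |TW| = |W − T| = 48.976.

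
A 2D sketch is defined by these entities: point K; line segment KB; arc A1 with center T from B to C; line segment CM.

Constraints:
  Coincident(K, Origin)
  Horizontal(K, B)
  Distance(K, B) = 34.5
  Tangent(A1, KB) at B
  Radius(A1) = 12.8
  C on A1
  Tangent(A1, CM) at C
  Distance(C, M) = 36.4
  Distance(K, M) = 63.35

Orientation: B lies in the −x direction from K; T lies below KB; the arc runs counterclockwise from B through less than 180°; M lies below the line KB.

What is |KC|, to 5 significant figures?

49.562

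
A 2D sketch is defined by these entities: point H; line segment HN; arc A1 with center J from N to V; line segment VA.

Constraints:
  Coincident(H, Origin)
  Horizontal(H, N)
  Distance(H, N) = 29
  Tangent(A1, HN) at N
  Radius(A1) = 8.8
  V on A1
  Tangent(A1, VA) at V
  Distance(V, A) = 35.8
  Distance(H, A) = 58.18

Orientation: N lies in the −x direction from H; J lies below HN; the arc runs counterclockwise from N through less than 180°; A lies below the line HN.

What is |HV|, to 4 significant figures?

38.84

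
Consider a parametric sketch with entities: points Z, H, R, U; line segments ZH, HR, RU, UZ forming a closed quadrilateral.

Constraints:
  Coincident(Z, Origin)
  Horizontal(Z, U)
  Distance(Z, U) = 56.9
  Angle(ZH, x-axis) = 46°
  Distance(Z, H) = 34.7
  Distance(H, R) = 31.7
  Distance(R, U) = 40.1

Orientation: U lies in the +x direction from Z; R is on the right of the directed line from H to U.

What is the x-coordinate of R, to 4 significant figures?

17.25

Checks: |HR| = 31.70 ✓; |RU| = 40.10 ✓.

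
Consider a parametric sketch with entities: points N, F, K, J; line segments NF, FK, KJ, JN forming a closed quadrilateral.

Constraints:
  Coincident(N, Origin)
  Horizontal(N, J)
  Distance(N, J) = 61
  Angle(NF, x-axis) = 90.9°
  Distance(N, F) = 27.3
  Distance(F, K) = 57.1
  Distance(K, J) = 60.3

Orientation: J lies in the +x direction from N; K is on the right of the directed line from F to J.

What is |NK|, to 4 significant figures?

30.28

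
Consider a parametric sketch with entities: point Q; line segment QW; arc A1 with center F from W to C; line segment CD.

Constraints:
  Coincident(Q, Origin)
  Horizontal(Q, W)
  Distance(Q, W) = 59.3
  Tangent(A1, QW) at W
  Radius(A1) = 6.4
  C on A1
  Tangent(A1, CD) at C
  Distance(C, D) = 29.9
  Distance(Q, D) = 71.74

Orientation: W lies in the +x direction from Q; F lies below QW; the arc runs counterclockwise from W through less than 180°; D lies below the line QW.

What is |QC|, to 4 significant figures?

53.78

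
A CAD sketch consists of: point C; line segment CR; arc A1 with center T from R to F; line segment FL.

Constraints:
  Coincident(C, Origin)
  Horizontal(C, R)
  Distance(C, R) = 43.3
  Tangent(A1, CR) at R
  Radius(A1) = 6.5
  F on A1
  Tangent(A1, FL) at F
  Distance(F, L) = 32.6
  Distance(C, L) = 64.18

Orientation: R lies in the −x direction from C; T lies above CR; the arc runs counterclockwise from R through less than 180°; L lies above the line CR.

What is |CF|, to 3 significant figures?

38.5

Checks: |TF| = 6.500 ✓; ∠(TF, FL) = 90.00° ✓; |FL| = 32.60 ✓; |CL| = 64.18 ✓.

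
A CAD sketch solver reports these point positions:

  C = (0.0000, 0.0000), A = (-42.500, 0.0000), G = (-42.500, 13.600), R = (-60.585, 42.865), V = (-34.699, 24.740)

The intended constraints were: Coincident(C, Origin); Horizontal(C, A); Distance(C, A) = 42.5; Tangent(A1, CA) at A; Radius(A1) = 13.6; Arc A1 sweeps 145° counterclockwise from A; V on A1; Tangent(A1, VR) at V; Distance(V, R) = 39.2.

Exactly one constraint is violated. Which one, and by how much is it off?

Distance(V, R) = 39.2 — off by 7.60.

C = (0.00, 0.00) ✓; C.y = 0.00, A.y = 0.00 ✓; |CA| = 42.50 ✓; ∠(GA, AC) = 90.00° ✓; |GA| = 13.60 ✓; bearing(G→V) − bearing(G→A) = 145.0° ✓; |GV| = 13.60 ✓; ∠(GV, VR) = 90.00° ✓; |VR| = 31.60 ✗.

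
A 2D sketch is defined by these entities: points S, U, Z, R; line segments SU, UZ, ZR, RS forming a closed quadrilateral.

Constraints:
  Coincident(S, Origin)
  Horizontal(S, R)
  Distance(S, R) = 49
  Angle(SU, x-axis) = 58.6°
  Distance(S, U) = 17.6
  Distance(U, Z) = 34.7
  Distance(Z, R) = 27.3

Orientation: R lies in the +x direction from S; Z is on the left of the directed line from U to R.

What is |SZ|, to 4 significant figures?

49.56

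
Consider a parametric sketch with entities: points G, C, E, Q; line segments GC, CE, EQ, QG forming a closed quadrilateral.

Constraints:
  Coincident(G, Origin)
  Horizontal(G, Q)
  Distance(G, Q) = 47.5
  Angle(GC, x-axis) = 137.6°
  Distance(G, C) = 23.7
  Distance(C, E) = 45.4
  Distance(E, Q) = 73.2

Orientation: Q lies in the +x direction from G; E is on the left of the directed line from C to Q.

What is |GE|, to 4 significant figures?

57.14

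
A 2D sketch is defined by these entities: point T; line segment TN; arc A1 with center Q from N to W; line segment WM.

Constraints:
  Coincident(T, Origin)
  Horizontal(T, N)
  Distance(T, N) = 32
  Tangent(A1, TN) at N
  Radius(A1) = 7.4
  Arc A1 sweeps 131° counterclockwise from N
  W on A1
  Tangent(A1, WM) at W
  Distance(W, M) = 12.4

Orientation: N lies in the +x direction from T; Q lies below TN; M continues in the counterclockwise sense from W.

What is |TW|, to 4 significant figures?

29.12

T is at the origin; T and N share the same y with |TN| = 32.0 and N on the +x side, so N = (32.00, 0.000). A1 meets TN tangentially, so QN is at right angles to TN, so Q = N + (0, -7.4) = (32.00, -7.400). On A1, N sits at bearing 90° from Q; a 131° counterclockwise sweep puts W at bearing 221°, so W = Q + 7.4·(cos 221°, sin 221°) = (26.42, -12.25). Then |TW| = |W − T| = 29.12.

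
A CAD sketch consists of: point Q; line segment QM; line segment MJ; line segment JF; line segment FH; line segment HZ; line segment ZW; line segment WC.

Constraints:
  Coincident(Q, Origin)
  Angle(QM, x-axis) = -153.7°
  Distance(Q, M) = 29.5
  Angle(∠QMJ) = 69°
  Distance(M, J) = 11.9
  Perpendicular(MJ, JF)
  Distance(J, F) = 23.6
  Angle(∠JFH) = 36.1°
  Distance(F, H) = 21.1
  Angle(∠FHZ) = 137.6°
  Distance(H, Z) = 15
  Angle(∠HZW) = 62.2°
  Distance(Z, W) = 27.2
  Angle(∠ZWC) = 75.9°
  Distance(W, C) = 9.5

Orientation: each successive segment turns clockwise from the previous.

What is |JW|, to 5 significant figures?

13.611

Q is at the origin; QM runs at -153.7° with length 29.5, so M = (-26.446, -13.071). ∠QMJ = 69.0° gives MJ at 95.300° from the x-axis; with |MJ| = 11.9, J = (-27.546, -1.2215). MJ is perpendicular to JF, so JF runs at 5.3000°; with |JF| = 23.6, F = (-4.0465, 0.95847). ∠JFH = 36.1° gives FH at -138.60° from the x-axis; with |FH| = 21.1, H = (-19.874, -12.995). ∠FHZ = 137.6° gives HZ at 179.00° from the x-axis; with |HZ| = 15.0, Z = (-34.872, -12.733). ∠HZW = 62.2° gives ZW at 61.200° from the x-axis; with |ZW| = 27.2, W = (-21.768, 11.102). Then |JW| = |W − J| = 13.611.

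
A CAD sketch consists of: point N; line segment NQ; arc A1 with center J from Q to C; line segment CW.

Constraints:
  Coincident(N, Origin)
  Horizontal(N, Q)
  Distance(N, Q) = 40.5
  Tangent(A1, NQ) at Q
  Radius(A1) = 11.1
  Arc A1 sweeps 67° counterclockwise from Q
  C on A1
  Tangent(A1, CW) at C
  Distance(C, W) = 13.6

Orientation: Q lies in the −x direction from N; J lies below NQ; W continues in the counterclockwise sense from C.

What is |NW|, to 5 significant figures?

59.256

On A1, Q sits at bearing 90° from J; a 67° counterclockwise sweep puts C at bearing 157°, so C = J + 11.1·(cos 157°, sin 157°) = (-50.718, -6.7629). Since A1 is tangent to CW there, JC ⟂ CW, so CW runs along (−sin 157°, cos 157°); with |CW| = 13.6, W = (-56.032, -19.282). Then |NW| = |W − N| = 59.256.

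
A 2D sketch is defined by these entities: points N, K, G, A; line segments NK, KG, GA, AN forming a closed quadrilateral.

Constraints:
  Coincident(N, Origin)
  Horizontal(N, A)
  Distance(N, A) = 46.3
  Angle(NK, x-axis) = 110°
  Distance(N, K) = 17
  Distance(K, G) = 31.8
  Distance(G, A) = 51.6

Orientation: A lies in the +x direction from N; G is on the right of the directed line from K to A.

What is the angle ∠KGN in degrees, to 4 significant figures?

15.66°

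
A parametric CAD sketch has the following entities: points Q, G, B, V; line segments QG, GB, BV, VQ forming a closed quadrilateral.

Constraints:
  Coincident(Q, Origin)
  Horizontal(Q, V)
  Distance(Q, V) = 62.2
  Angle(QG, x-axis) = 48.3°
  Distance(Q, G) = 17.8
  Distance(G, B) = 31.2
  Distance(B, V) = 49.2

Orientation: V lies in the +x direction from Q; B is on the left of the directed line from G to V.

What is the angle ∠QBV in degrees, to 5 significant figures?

78.629°

Q is at the origin; Q and V share the same y with |QV| = 62.2 and V in +x, so V = (62.2, 0). QG runs at 48.3° with |QG| = 17.8, so G = (11.841, 13.290). B is determined by |GB| = 31.2 and |BV| = 49.2 together: it lies at the intersection of circle(G, 31.2) and circle(V, 49.2). With |GV| = 52.083, the foot of the radical line on GV is 12.148 from G and the perpendicular offset is √(31.2² − 12.148²) = 28.738. Taking the left-of-GV solution: B = (30.920, 37.977).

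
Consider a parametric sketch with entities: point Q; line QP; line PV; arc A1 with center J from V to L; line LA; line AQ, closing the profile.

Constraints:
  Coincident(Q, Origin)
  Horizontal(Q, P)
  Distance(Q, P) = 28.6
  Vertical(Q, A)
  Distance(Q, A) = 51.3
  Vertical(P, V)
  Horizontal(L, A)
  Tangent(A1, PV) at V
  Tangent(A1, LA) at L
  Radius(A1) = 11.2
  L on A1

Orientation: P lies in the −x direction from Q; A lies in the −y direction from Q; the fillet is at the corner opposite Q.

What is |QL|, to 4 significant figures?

54.17

The virtual corner opposite Q is at (-28.60, -51.30). The tangent condition forces JV to be normal to PV and tangency of A1 to LA means the radius JL is perpendicular to LA, with radius 11.2, so the center J sits 11.2 in from both sides at J = (-17.40, -40.10). That places the tangent points at V = (-28.60, -40.10) on PV and L = (-17.40, -51.30) on LA. Then |QL| = |L − Q| = 54.17.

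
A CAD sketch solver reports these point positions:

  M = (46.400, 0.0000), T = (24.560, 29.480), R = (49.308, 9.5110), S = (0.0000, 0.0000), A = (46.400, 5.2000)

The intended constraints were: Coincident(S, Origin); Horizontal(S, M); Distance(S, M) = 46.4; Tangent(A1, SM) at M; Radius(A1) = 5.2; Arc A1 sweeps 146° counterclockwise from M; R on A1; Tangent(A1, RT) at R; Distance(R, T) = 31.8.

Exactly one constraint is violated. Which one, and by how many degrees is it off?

Tangent(A1, RT) at R — off by 4.90°.

S = (0.00, 0.00) ✓; S.y = 0.00, M.y = 0.00 ✓; |SM| = 46.40 ✓; ∠(AM, MS) = 90.00° ✓; |AM| = 5.200 ✓; bearing(A→R) − bearing(A→M) = 146.0° ✓; |AR| = 5.200 ✓; ∠(AR, RT) = 94.90° ✗; |RT| = 31.80 ✓.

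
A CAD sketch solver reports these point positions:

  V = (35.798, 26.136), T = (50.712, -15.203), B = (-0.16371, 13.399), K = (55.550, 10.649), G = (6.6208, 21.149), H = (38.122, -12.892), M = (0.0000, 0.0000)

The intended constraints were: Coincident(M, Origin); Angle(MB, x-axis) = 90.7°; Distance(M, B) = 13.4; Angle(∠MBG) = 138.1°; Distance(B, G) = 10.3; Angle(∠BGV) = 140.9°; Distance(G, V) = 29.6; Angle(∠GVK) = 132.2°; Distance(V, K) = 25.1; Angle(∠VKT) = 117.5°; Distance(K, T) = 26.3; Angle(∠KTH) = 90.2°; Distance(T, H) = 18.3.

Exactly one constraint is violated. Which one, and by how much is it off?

Distance(T, H) = 18.3 — off by 5.50.

M = (0.00, 0.00) ✓; MB at 90.70° ✓; |MB| = 13.40 ✓; ∠MBG = 138.1° ✓; |BG| = 10.30 ✓; ∠BGV = 140.9° ✓; |GV| = 29.60 ✓; ∠GVK = 132.2° ✓; |VK| = 25.10 ✓; ∠VKT = 117.5° ✓; |KT| = 26.30 ✓; ∠KTH = 90.20° ✓; |TH| = 12.80 ✗.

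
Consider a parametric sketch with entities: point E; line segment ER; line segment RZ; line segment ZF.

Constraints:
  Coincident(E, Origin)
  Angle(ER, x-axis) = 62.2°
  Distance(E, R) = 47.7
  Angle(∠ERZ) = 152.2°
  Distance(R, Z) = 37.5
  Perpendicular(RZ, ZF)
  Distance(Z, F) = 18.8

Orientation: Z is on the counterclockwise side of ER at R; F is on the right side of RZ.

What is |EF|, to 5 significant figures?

89.644

E is at the origin; ER runs at 62.2° with length 47.7, so R = 47.7·(cos 62.2°, sin 62.2°) = (22.247, 42.195). ∠ERZ = 152.2°, so RZ runs at 62.2° + (180° − 152.2°) = 90.000° from the x-axis; with |RZ| = 37.5, Z = R + 37.5·(cos 90.000°, sin 90.000°) = (22.247, 79.695). RZ ⟂ ZF; with |ZF| = 18.8 on the right of RZ, F = Z + 18.8·(1.0000, -6.1232e-17) = (41.047, 79.695). Then |EF| = |F − E| = 89.644.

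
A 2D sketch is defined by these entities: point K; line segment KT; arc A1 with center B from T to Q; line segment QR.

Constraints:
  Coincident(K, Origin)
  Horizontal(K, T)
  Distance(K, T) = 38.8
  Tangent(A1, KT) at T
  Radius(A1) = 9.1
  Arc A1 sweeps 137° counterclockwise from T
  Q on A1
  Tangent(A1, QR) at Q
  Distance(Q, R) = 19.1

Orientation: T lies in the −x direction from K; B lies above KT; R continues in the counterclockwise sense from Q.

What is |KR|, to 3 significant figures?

54.7

On A1, T sits at bearing -90° from B; a 137° counterclockwise sweep puts Q at bearing 47°, so Q = B + 9.1·(cos 47°, sin 47°) = (-32.6, 15.8). Since A1 is tangent to QR there, BQ ⟂ QR, so QR runs along (−sin 47°, cos 47°); with |QR| = 19.1, R = (-46.6, 28.8). Then |KR| = |R − K| = 54.7.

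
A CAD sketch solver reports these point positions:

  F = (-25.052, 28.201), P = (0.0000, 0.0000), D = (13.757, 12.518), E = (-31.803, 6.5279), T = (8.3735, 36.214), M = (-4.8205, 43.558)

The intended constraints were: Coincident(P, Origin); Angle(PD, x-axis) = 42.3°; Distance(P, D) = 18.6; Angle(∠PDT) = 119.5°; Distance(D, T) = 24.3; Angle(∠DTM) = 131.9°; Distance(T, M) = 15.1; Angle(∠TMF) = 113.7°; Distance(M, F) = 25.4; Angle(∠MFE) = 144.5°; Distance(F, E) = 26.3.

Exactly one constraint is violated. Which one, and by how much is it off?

Distance(F, E) = 26.3 — off by 3.60.

P = (0.00, 0.00) ✓; PD at 42.30° ✓; |PD| = 18.60 ✓; ∠PDT = 119.5° ✓; |DT| = 24.30 ✓; ∠DTM = 131.9° ✓; |TM| = 15.10 ✓; ∠TMF = 113.7° ✓; |MF| = 25.40 ✓; ∠MFE = 144.5° ✓; |FE| = 22.70 ✗.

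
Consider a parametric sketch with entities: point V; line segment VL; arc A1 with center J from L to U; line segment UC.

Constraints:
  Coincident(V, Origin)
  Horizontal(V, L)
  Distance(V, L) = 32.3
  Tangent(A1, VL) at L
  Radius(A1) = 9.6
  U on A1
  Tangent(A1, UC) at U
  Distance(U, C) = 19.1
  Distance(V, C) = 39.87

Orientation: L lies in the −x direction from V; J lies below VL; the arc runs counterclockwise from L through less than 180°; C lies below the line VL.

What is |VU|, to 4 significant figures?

42.49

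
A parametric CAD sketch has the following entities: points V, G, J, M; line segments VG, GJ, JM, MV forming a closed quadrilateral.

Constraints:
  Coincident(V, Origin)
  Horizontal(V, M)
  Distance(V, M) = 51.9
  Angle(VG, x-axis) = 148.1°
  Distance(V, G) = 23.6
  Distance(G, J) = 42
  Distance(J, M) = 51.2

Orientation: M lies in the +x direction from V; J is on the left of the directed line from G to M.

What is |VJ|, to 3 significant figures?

38.6

V is at the origin; VM is horizontal with |VM| = 51.9 and M in +x, so M = (51.9, 0). VG runs at 148.1° with |VG| = 23.6, so G = (-20.0, 12.5). J is determined by |GJ| = 42.0 and |JM| = 51.2 together: it lies at the intersection of circle(G, 42.0) and circle(M, 51.2). With |GM| = 73.0, the foot of the radical line on GM is 30.6 from G and the perpendicular offset is √(42.0² − 30.6²) = 28.7. Taking the left-of-GM solution: J = (15.1, 35.6).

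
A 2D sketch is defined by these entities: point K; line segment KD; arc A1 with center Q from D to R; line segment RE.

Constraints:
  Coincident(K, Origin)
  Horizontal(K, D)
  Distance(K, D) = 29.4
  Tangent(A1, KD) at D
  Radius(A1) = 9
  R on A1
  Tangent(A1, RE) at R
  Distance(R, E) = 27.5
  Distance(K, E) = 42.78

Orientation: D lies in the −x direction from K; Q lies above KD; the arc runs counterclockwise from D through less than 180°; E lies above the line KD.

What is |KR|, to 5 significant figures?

22.476

Checks: |QD| = 9.000 ✓; |QR| = 9.000 ✓; ∠(QR, RE) = 90.00° ✓; |RE| = 27.50 ✓; |KE| = 42.78 ✓.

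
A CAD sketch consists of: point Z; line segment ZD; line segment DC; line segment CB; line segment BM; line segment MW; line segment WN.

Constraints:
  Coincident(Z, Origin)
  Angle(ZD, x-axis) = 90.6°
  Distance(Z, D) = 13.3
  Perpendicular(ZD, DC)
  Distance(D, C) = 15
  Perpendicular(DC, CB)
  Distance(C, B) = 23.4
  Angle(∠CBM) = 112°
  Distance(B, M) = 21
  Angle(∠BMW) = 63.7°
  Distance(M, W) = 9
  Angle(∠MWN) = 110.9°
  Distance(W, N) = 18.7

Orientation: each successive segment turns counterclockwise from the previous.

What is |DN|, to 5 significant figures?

22.063

∠BMW = 63.7° gives MW at 94.900° from the x-axis; with |MW| = 9.0, W = (3.8900, -8.9518). ∠MWN = 110.9° gives WN at 164.00° from the x-axis; with |WN| = 18.7, N = (-14.086, -3.7974). Then |DN| = |N − D| = 22.063.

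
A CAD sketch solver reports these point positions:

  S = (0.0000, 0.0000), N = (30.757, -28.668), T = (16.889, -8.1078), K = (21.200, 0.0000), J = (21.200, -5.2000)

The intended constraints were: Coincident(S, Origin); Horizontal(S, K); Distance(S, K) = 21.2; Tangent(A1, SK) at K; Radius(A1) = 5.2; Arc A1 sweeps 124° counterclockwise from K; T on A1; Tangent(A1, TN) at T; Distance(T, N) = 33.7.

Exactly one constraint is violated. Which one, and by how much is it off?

Distance(T, N) = 33.7 — off by 8.90.

S = (0.00, 0.00) ✓; S.y = 0.00, K.y = 0.00 ✓; |SK| = 21.20 ✓; ∠(JK, KS) = 90.00° ✓; |JK| = 5.200 ✓; bearing(J→T) − bearing(J→K) = 124.0° ✓; |JT| = 5.200 ✓; ∠(JT, TN) = 90.00° ✓; |TN| = 24.80 ✗.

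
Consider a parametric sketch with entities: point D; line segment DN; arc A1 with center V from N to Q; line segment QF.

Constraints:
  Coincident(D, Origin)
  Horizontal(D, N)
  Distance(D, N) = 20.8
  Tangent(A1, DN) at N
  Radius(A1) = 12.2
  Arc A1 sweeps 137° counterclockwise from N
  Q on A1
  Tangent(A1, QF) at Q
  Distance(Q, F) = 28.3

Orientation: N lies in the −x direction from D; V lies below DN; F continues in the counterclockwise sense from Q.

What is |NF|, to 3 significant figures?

42.3

D is at the origin; DN is horizontal with |DN| = 20.8 and N on the −x side, so N = (-20.8, 0.00). Tangency of A1 to DN means the radius VN is perpendicular to DN, so V = N + (0, -12.2) = (-20.8, -12.2). On A1, N sits at bearing 90° from V; a 137° counterclockwise sweep puts Q at bearing 227°, so Q = V + 12.2·(cos 227°, sin 227°) = (-29.1, -21.1). The tangent condition forces VQ to be normal to QF, so QF runs along (−sin 227°, cos 227°); with |QF| = 28.3, F = (-8.42, -40.4). Then |NF| = |F − N| = 42.3.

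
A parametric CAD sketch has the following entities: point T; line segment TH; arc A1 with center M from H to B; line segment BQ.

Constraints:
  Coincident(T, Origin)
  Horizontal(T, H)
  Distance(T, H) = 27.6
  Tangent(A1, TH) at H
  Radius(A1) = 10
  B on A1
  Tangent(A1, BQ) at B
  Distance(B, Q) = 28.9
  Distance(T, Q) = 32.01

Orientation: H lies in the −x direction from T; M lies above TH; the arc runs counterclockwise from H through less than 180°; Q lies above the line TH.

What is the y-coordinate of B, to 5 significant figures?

5.5682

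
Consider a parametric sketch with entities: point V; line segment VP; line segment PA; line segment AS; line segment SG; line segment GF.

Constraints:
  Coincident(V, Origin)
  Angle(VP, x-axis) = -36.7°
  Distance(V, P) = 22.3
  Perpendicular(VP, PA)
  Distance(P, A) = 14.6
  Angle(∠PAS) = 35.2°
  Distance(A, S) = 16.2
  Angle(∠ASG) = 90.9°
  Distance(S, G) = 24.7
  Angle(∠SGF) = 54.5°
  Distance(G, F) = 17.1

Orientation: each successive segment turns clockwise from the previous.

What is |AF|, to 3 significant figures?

15.2

V is at the origin; VP runs at -36.7° with length 22.3, so P = (17.9, -13.3). The perpendicularity gives PA at right angles to VP, so PA runs at -127°; with |PA| = 14.6, A = (9.15, -25.0). ∠PAS = 35.2° gives AS at 88.5° from the x-axis; with |AS| = 16.2, S = (9.58, -8.84). ∠ASG = 90.9° gives SG at -0.600° from the x-axis; with |SG| = 24.7, G = (34.3, -9.10). ∠SGF = 54.5° gives GF at -126° from the x-axis; with |GF| = 17.1, F = (24.2, -22.9). Then |AF| = |F − A| = 15.2.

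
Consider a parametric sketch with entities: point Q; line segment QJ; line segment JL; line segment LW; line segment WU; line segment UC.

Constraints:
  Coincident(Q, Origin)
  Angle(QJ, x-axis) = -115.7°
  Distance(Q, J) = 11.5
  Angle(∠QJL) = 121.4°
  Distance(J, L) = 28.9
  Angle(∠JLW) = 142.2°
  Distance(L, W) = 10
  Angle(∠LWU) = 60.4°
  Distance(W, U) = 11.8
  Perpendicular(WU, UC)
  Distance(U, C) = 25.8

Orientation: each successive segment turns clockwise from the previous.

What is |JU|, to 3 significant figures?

28.0

Q is at the origin; QJ runs at -115.7° with length 11.5, so J = (-4.99, -10.4). ∠QJL = 121.4° gives JL at -174° from the x-axis; with |JL| = 28.9, L = (-33.7, -13.2). ∠JLW = 142.2° gives LW at 148° from the x-axis; with |LW| = 10.0, W = (-42.2, -7.92). ∠LWU = 60.4° gives WU at 28.3° from the x-axis; with |WU| = 11.8, U = (-31.8, -2.32). Then |JU| = |U − J| = 28.0.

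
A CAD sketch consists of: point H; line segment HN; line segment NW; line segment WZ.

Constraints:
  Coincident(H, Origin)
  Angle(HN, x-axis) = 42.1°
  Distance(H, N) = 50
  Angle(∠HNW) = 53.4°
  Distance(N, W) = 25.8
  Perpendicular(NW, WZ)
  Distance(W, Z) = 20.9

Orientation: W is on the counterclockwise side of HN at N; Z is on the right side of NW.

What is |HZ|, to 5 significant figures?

61.173

H is at the origin; HN runs at 42.1° with length 50.0, so N = 50.0·(cos 42.1°, sin 42.1°) = (37.099, 33.521). ∠HNW = 53.4°, so NW runs at 42.1° + (180° − 53.4°) = 168.70° from the x-axis; with |NW| = 25.8, W = N + 25.8·(cos 168.70°, sin 168.70°) = (11.799, 38.577). NW ⟂ WZ; with |WZ| = 20.9 on the right of NW, Z = W + 20.9·(0.19595, 0.98061) = (15.894, 59.072). Then |HZ| = |Z − H| = 61.173.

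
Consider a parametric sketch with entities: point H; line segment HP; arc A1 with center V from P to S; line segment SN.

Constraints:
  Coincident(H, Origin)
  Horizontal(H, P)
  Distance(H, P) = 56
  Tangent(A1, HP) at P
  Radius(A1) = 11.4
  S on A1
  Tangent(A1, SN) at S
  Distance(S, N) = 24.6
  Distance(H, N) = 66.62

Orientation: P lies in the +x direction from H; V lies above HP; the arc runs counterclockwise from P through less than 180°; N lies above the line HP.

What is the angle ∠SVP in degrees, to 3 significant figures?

118°

Checks: |VS| = 11.40 ✓; ∠(VS, SN) = 90.00° ✓; |SN| = 24.60 ✓; |HN| = 66.62 ✓.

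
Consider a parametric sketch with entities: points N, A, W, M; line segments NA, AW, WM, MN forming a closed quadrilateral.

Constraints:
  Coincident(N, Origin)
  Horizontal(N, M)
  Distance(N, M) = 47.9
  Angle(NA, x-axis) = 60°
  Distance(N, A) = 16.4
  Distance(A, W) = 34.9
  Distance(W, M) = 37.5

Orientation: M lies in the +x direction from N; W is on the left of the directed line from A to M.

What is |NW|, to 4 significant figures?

50.45

Checks: |AW| = 34.90 ✓; |WM| = 37.50 ✓.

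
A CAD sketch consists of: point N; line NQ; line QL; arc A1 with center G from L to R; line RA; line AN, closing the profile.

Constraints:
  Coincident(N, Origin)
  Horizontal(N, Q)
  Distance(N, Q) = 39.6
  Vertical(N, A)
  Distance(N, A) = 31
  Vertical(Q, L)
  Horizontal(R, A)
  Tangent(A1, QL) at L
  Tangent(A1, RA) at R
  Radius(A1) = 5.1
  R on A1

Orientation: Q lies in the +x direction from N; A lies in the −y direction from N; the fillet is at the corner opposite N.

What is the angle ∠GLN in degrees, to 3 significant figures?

33.2°

N is at the origin; N and Q share the same y with |NQ| = 39.6 and Q on the +x side, so Q = (39.6, 0.00). N and A share the same x with |NA| = 31.0 and A on the −y side, so A = (0.00, -31.0). The virtual corner opposite N is at (39.6, -31.0). Since A1 is tangent to QL there, GL ⟂ QL and the tangent condition forces GR to be normal to RA, with radius 5.1, so the center G sits 5.1 in from both sides at G = (34.5, -25.9). That places the tangent points at L = (39.6, -25.9) on QL and R = (34.5, -31.0) on RA. Then cos ∠GLN = LG·LN / (|LG||LN|), giving 33.2°.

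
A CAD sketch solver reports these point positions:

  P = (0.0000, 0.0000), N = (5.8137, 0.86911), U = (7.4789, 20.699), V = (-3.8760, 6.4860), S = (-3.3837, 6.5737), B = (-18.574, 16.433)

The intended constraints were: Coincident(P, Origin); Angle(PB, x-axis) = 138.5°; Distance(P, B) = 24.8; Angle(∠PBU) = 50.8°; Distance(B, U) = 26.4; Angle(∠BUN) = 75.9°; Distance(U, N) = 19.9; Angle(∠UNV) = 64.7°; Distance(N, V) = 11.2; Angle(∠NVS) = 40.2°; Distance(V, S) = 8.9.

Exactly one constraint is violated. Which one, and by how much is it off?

Distance(V, S) = 8.9 — off by 8.40.

P = (0.00, 0.00) ✓; PB at 138.5° ✓; |PB| = 24.80 ✓; ∠PBU = 50.80° ✓; |BU| = 26.40 ✓; ∠BUN = 75.90° ✓; |UN| = 19.90 ✓; ∠UNV = 64.70° ✓; |NV| = 11.20 ✓; ∠NVS = 40.20° ✓; |VS| = 0.5001 ✗.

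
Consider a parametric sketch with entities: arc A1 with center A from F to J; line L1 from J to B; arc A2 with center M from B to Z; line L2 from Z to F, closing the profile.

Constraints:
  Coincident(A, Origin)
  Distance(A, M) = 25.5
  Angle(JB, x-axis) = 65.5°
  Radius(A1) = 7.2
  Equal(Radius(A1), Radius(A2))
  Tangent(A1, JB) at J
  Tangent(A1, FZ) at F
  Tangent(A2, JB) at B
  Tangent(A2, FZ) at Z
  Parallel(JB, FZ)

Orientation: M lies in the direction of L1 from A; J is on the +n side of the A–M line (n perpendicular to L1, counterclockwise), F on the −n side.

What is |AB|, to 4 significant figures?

26.50

Tangency of A1 to both parallel lines with radius 7.2 puts J and F at A ± 7.2·n: J = (-6.552, 2.986), F = (6.552, -2.986). Equal radii place B and Z the same way about M: B = M + 7.2·n = (4.023, 26.19), Z = M − 7.2·n = (17.13, 20.22). Then |AB| = |B − A| = 26.50.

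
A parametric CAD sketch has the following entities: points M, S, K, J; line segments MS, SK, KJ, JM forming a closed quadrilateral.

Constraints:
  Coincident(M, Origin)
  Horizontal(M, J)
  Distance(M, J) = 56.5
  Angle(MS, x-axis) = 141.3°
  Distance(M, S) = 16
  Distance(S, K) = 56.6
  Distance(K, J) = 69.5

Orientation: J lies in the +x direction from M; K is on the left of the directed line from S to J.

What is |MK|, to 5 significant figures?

60.475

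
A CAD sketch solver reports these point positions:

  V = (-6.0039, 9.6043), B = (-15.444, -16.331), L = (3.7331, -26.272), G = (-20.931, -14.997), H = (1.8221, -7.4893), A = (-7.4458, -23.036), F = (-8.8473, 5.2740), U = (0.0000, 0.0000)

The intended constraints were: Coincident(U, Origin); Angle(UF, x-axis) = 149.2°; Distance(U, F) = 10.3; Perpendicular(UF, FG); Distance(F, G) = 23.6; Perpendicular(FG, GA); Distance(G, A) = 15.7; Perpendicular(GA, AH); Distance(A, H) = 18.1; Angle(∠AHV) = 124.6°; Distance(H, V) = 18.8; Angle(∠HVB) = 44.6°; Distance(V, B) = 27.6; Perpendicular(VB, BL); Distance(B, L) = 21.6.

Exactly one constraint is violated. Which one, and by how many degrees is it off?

Perpendicular(VB, BL) — off by 7.40°.

U = (0.00, 0.00) ✓; UF at 149.2° ✓; |UF| = 10.30 ✓; ∠(UF, FG) = 90.00° ✓; |FG| = 23.60 ✓; ∠(FG, GA) = 90.00° ✓; |GA| = 15.70 ✓; ∠(GA, AH) = 90.00° ✓; |AH| = 18.10 ✓; ∠AHV = 124.6° ✓; |HV| = 18.80 ✓; ∠HVB = 44.60° ✓; |VB| = 27.60 ✓; ∠(VB, BL) = 82.60° ✗; |BL| = 21.60 ✓.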